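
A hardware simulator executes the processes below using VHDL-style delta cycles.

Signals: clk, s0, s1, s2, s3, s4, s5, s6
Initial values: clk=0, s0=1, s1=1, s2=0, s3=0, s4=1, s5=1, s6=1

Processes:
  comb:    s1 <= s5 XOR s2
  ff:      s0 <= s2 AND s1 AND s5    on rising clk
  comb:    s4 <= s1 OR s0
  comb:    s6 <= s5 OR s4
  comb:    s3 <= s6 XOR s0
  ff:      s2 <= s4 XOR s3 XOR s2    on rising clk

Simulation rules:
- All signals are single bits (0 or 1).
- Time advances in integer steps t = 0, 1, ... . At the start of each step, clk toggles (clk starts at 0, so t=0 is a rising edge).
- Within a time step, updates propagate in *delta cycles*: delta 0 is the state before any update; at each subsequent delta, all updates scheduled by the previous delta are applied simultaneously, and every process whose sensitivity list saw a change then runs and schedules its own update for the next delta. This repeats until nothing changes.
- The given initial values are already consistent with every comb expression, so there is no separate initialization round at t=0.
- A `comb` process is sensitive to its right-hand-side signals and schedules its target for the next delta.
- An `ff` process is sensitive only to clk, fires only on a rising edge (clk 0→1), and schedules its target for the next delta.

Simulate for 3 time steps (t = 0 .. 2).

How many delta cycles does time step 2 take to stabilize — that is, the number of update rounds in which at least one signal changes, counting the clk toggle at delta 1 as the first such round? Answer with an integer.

t=0 Δ0: s6=1 s5=1 s2=0 s3=0 s4=1 s1=1 clk=0 s0=1
  Δ1: clk:0→1
  Δ2: s2:0→1, s0:1→0
  Δ3: s3:0→1, s1:1→0
  Δ4: s4:1→0
  (4Δ to stable)
t=1 Δ0: s6=1 s5=1 s2=1 s3=1 s4=0 s1=0 clk=1 s0=0
  Δ1: clk:1→0
  (1Δ to stable)
t=2 Δ0: s6=1 s5=1 s2=1 s3=1 s4=0 s1=0 clk=0 s0=0
  Δ1: clk:0→1
  Δ2: s2:1→0
  Δ3: s1:0→1
  Δ4: s4:0→1
  (4Δ to stable)

4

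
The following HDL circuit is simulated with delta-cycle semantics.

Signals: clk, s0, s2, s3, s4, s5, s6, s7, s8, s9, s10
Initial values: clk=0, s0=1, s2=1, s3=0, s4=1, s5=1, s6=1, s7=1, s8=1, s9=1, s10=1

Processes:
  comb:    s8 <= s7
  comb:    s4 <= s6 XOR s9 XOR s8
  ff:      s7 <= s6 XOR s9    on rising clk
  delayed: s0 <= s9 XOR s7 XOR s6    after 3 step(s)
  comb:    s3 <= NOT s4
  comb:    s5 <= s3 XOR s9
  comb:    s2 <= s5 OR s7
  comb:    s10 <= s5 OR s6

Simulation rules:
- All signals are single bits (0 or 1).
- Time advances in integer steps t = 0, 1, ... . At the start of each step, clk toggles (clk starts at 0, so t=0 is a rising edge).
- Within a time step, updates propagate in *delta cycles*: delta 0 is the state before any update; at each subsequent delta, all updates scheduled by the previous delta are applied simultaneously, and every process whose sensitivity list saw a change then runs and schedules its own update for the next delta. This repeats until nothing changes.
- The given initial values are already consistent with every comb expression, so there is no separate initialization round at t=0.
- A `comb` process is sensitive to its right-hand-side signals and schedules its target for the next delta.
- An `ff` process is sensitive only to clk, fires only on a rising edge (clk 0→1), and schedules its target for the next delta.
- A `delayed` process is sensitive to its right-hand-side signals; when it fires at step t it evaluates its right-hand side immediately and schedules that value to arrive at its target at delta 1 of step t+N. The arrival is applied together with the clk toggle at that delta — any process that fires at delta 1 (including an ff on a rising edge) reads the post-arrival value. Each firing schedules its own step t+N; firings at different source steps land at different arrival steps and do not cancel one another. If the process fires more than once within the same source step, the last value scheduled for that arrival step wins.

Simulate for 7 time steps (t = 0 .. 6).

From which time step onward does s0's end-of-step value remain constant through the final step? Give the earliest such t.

[bits: s2,s5,s3,s4,clk,s8,s10,s0,s6,s9,s7]
t=0: Δ0=11010111111 Δ1=11011111111 Δ2=11011111110 Δ3=11011011110 Δ4=11001011110 Δ5=11101011110 Δ6=10101011110 Δ7=00101011110 | 7Δ
t=1: Δ0=00101011110 Δ1=00100011110 | 1Δ
t=2: Δ0=00100011110 Δ1=00101011110 | 1Δ
t=3: Δ0=00101011110 Δ1=00100010110 | 1Δ
t=4: Δ0=00100010110 Δ1=00101010110 | 1Δ
t=5: Δ0=00101010110 Δ1=00100010110 | 1Δ
t=6: Δ0=00100010110 Δ1=00101010110 | 1Δ

3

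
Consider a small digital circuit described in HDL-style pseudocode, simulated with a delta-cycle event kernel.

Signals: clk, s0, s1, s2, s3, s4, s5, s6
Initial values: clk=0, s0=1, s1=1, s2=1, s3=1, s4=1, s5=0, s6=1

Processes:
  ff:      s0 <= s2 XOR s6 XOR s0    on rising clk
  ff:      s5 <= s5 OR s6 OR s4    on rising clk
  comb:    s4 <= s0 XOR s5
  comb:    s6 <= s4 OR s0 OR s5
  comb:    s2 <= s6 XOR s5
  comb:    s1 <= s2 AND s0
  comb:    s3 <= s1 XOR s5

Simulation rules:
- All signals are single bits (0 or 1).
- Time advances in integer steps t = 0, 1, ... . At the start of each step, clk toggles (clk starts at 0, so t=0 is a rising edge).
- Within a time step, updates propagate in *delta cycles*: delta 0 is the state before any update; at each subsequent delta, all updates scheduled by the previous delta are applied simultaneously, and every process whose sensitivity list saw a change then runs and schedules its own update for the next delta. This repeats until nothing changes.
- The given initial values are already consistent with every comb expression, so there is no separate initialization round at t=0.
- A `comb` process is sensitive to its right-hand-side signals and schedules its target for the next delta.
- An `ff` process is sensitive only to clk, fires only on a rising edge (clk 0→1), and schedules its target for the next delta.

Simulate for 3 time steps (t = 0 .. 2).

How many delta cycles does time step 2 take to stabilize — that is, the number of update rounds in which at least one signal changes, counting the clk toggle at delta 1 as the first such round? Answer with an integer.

t0.Δ0 s5=0 clk=0 s1=1 s6=1 s4=1 s0=1 s3=1 s2=1
t0.Δ1 s5=0 clk=1 s1=1 s6=1 s4=1 s0=1 s3=1 s2=1
t0.Δ2 s5=1 clk=1 s1=1 s6=1 s4=1 s0=1 s3=1 s2=1
t0.Δ3 s5=1 clk=1 s1=1 s6=1 s4=0 s0=1 s3=0 s2=0
t0.Δ4 s5=1 clk=1 s1=0 s6=1 s4=0 s0=1 s3=0 s2=0
t0.Δ5 s5=1 clk=1 s1=0 s6=1 s4=0 s0=1 s3=1 s2=0
t1.Δ0 s5=1 clk=1 s1=0 s6=1 s4=0 s0=1 s3=1 s2=0
t1.Δ1 s5=1 clk=0 s1=0 s6=1 s4=0 s0=1 s3=1 s2=0
t2.Δ0 s5=1 clk=0 s1=0 s6=1 s4=0 s0=1 s3=1 s2=0
t2.Δ1 s5=1 clk=1 s1=0 s6=1 s4=0 s0=1 s3=1 s2=0
t2.Δ2 s5=1 clk=1 s1=0 s6=1 s4=0 s0=0 s3=1 s2=0
t2.Δ3 s5=1 clk=1 s1=0 s6=1 s4=1 s0=0 s3=1 s2=0

3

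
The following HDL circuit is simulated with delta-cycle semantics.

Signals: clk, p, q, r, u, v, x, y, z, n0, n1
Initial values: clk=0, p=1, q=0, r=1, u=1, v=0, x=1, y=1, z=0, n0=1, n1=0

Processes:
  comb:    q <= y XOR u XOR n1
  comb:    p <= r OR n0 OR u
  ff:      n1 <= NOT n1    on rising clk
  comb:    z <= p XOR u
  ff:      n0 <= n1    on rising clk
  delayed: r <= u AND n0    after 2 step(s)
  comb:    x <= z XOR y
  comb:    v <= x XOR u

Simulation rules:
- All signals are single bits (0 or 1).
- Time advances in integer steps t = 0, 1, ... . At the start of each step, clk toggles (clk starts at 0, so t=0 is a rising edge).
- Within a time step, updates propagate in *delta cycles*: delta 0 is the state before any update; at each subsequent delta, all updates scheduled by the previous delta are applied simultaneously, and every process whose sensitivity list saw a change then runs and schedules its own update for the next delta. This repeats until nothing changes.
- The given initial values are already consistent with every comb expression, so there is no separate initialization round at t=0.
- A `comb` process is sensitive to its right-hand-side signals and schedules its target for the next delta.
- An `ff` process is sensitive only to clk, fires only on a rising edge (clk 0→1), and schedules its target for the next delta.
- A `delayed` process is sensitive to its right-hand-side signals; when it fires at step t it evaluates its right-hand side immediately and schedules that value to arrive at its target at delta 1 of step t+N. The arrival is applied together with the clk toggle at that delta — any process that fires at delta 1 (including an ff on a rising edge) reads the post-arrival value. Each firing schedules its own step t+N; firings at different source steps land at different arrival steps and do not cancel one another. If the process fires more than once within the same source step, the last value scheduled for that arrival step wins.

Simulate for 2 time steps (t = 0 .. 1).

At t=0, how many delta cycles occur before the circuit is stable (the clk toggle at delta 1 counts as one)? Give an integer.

t0.Δ0 u=1 clk=0 r=1 n0=1 x=1 v=0 y=1 q=0 n1=0 z=0 p=1
t0.Δ1 u=1 clk=1 r=1 n0=1 x=1 v=0 y=1 q=0 n1=0 z=0 p=1
t0.Δ2 u=1 clk=1 r=1 n0=0 x=1 v=0 y=1 q=0 n1=1 z=0 p=1
t0.Δ3 u=1 clk=1 r=1 n0=0 x=1 v=0 y=1 q=1 n1=1 z=0 p=1
t1.Δ0 u=1 clk=1 r=1 n0=0 x=1 v=0 y=1 q=1 n1=1 z=0 p=1
t1.Δ1 u=1 clk=0 r=1 n0=0 x=1 v=0 y=1 q=1 n1=1 z=0 p=1

3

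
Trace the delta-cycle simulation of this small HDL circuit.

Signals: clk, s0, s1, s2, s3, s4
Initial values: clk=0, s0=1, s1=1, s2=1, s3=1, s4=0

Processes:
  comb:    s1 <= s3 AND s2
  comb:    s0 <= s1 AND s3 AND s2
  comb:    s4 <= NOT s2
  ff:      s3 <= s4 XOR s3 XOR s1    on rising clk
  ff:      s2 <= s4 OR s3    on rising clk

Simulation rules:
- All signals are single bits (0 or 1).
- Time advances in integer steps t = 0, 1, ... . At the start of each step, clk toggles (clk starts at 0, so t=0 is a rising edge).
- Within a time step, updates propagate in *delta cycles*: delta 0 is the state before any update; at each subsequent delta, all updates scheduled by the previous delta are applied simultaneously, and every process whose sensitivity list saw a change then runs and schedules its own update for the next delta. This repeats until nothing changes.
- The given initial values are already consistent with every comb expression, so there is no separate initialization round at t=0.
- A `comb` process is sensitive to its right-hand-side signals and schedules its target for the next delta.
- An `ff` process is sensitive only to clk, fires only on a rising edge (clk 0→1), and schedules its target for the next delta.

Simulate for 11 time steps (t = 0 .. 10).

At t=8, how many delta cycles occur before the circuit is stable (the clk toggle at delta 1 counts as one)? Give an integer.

[bits: s0,s4,clk,s2,s3,s1]
t=0: Δ0=100111 Δ1=101111 Δ2=101101 Δ3=001100 | 3Δ
t=1: Δ0=001100 Δ1=000100 | 1Δ
t=2: Δ0=000100 Δ1=001100 Δ2=001000 Δ3=011000 | 3Δ
t=3: Δ0=011000 Δ1=010000 | 1Δ
t=4: Δ0=010000 Δ1=011000 Δ2=011110 Δ3=001111 Δ4=101111 | 4Δ
t=5: Δ0=101111 Δ1=100111 | 1Δ
t=6: Δ0=100111 Δ1=101111 Δ2=101101 Δ3=001100 | 3Δ
t=7: Δ0=001100 Δ1=000100 | 1Δ
t=8: Δ0=000100 Δ1=001100 Δ2=001000 Δ3=011000 | 3Δ
t=9: Δ0=011000 Δ1=010000 | 1Δ
t=10: Δ0=010000 Δ1=011000 Δ2=011110 Δ3=001111 Δ4=101111 | 4Δ

3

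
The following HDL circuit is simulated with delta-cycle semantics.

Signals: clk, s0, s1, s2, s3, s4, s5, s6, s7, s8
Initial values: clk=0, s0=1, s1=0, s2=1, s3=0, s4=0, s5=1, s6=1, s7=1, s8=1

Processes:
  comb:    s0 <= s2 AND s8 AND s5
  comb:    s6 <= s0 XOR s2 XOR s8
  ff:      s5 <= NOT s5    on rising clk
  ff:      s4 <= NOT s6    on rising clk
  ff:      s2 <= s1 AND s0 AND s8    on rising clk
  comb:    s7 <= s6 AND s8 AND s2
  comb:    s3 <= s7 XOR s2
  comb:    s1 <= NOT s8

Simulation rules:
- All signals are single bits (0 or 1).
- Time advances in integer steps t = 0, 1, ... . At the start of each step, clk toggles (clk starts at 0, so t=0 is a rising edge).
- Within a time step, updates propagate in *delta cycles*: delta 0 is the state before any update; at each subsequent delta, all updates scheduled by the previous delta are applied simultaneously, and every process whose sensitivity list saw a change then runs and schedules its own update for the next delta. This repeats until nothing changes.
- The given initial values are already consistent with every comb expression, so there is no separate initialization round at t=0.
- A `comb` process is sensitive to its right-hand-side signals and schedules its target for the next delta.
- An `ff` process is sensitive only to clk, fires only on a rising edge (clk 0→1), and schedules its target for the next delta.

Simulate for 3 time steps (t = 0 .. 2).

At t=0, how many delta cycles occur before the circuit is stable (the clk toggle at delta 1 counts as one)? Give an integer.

t=0 Δ0: s4=0 s3=0 s5=1 s7=1 s2=1 s0=1 s8=1 s1=0 clk=0 s6=1
  Δ1: clk:0→1
  Δ2: s5:1→0, s2:1→0
  Δ3: s3:0→1, s7:1→0, s0:1→0, s6:1→0
  Δ4: s3:1→0, s6:0→1
  (4Δ to stable)
t=1 Δ0: s4=0 s3=0 s5=0 s7=0 s2=0 s0=0 s8=1 s1=0 clk=1 s6=1
  Δ1: clk:1→0
  (1Δ to stable)
t=2 Δ0: s4=0 s3=0 s5=0 s7=0 s2=0 s0=0 s8=1 s1=0 clk=0 s6=1
  Δ1: clk:0→1
  Δ2: s5:0→1
  (2Δ to stable)

4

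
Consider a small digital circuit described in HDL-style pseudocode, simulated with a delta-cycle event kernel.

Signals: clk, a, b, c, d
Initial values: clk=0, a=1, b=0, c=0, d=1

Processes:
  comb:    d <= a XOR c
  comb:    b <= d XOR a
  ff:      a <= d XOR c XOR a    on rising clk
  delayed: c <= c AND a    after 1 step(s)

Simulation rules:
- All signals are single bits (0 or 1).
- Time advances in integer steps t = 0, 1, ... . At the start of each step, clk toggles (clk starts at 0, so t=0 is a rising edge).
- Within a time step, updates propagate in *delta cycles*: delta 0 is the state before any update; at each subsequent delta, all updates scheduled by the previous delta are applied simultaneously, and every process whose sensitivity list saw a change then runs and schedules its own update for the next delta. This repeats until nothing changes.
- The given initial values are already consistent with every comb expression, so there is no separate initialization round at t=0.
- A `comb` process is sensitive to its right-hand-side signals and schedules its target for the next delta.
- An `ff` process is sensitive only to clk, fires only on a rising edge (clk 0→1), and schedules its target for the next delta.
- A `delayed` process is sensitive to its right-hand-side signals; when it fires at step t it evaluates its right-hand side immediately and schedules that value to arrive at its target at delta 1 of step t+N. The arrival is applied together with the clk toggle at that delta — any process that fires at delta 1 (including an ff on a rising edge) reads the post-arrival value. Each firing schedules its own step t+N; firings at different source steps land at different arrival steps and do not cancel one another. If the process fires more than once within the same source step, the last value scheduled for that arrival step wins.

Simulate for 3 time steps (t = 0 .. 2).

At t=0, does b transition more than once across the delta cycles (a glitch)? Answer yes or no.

yes

t0.Δ0 clk=0 c=0 b=0 d=1 a=1
t0.Δ1 clk=1 c=0 b=0 d=1 a=1
t0.Δ2 clk=1 c=0 b=0 d=1 a=0
t0.Δ3 clk=1 c=0 b=1 d=0 a=0
t0.Δ4 clk=1 c=0 b=0 d=0 a=0
t1.Δ0 clk=1 c=0 b=0 d=0 a=0
t1.Δ1 clk=0 c=0 b=0 d=0 a=0
t2.Δ0 clk=0 c=0 b=0 d=0 a=0
t2.Δ1 clk=1 c=0 b=0 d=0 a=0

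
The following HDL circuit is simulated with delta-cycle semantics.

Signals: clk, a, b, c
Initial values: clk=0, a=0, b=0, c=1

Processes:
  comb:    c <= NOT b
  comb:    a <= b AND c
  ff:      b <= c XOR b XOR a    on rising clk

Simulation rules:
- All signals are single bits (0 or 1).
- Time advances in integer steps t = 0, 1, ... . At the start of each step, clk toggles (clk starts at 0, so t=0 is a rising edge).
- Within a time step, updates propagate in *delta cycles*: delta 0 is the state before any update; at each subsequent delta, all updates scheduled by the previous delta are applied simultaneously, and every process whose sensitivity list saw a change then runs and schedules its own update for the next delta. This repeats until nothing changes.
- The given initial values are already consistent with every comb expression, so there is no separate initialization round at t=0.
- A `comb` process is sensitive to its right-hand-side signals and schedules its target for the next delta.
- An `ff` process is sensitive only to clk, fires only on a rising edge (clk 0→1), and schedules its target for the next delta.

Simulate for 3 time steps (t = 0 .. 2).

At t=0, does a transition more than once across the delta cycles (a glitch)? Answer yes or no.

yes

t=0 Δ0: clk=0 a=0 b=0 c=1
  Δ1: clk:0→1
  Δ2: b:0→1
  Δ3: a:0→1, c:1→0
  Δ4: a:1→0
  (4Δ to stable)
t=1 Δ0: clk=1 a=0 b=1 c=0
  Δ1: clk:1→0
  (1Δ to stable)
t=2 Δ0: clk=0 a=0 b=1 c=0
  Δ1: clk:0→1
  (1Δ to stable)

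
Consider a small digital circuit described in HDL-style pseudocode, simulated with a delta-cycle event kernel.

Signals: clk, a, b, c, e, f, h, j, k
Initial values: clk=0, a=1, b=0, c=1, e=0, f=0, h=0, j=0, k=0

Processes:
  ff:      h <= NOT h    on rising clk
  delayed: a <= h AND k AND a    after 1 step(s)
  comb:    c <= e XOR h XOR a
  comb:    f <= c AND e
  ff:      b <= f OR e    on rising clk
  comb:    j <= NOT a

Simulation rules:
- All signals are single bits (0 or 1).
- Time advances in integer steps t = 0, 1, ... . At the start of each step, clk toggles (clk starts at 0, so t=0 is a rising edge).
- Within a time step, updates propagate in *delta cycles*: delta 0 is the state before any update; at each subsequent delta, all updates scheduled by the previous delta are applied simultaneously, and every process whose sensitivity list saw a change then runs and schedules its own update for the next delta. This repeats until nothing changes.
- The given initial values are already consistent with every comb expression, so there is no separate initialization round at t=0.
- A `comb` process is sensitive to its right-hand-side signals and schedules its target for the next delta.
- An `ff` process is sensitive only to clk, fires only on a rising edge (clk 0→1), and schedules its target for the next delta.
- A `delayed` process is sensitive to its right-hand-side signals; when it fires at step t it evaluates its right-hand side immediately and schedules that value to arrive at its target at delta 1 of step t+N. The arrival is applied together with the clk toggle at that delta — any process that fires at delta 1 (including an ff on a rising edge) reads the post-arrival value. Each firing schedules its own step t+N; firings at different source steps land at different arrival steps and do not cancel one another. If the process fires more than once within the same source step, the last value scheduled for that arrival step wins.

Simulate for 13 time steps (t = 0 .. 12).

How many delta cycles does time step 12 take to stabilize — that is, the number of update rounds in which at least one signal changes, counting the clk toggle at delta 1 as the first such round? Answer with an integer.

3

t0.Δ0 e=0 k=0 clk=0 f=0 c=1 h=0 a=1 b=0 j=0
t0.Δ1 e=0 k=0 clk=1 f=0 c=1 h=0 a=1 b=0 j=0
t0.Δ2 e=0 k=0 clk=1 f=0 c=1 h=1 a=1 b=0 j=0
t0.Δ3 e=0 k=0 clk=1 f=0 c=0 h=1 a=1 b=0 j=0
t1.Δ0 e=0 k=0 clk=1 f=0 c=0 h=1 a=1 b=0 j=0
t1.Δ1 e=0 k=0 clk=0 f=0 c=0 h=1 a=0 b=0 j=0
t1.Δ2 e=0 k=0 clk=0 f=0 c=1 h=1 a=0 b=0 j=1
t2.Δ0 e=0 k=0 clk=0 f=0 c=1 h=1 a=0 b=0 j=1
t2.Δ1 e=0 k=0 clk=1 f=0 c=1 h=1 a=0 b=0 j=1
t2.Δ2 e=0 k=0 clk=1 f=0 c=1 h=0 a=0 b=0 j=1
t2.Δ3 e=0 k=0 clk=1 f=0 c=0 h=0 a=0 b=0 j=1
t3.Δ0 e=0 k=0 clk=1 f=0 c=0 h=0 a=0 b=0 j=1
t3.Δ1 e=0 k=0 clk=0 f=0 c=0 h=0 a=0 b=0 j=1
t4.Δ0 e=0 k=0 clk=0 f=0 c=0 h=0 a=0 b=0 j=1
t4.Δ1 e=0 k=0 clk=1 f=0 c=0 h=0 a=0 b=0 j=1
t4.Δ2 e=0 k=0 clk=1 f=0 c=0 h=1 a=0 b=0 j=1
t4.Δ3 e=0 k=0 clk=1 f=0 c=1 h=1 a=0 b=0 j=1
t5.Δ0 e=0 k=0 clk=1 f=0 c=1 h=1 a=0 b=0 j=1
t5.Δ1 e=0 k=0 clk=0 f=0 c=1 h=1 a=0 b=0 j=1
t6.Δ0 e=0 k=0 clk=0 f=0 c=1 h=1 a=0 b=0 j=1
t6.Δ1 e=0 k=0 clk=1 f=0 c=1 h=1 a=0 b=0 j=1
t6.Δ2 e=0 k=0 clk=1 f=0 c=1 h=0 a=0 b=0 j=1
t6.Δ3 e=0 k=0 clk=1 f=0 c=0 h=0 a=0 b=0 j=1
t7.Δ0 e=0 k=0 clk=1 f=0 c=0 h=0 a=0 b=0 j=1
t7.Δ1 e=0 k=0 clk=0 f=0 c=0 h=0 a=0 b=0 j=1
t8.Δ0 e=0 k=0 clk=0 f=0 c=0 h=0 a=0 b=0 j=1
t8.Δ1 e=0 k=0 clk=1 f=0 c=0 h=0 a=0 b=0 j=1
t8.Δ2 e=0 k=0 clk=1 f=0 c=0 h=1 a=0 b=0 j=1
t8.Δ3 e=0 k=0 clk=1 f=0 c=1 h=1 a=0 b=0 j=1
t9.Δ0 e=0 k=0 clk=1 f=0 c=1 h=1 a=0 b=0 j=1
t9.Δ1 e=0 k=0 clk=0 f=0 c=1 h=1 a=0 b=0 j=1
t10.Δ0 e=0 k=0 clk=0 f=0 c=1 h=1 a=0 b=0 j=1
t10.Δ1 e=0 k=0 clk=1 f=0 c=1 h=1 a=0 b=0 j=1
t10.Δ2 e=0 k=0 clk=1 f=0 c=1 h=0 a=0 b=0 j=1
t10.Δ3 e=0 k=0 clk=1 f=0 c=0 h=0 a=0 b=0 j=1
t11.Δ0 e=0 k=0 clk=1 f=0 c=0 h=0 a=0 b=0 j=1
t11.Δ1 e=0 k=0 clk=0 f=0 c=0 h=0 a=0 b=0 j=1
t12.Δ0 e=0 k=0 clk=0 f=0 c=0 h=0 a=0 b=0 j=1
t12.Δ1 e=0 k=0 clk=1 f=0 c=0 h=0 a=0 b=0 j=1
t12.Δ2 e=0 k=0 clk=1 f=0 c=0 h=1 a=0 b=0 j=1
t12.Δ3 e=0 k=0 clk=1 f=0 c=1 h=1 a=0 b=0 j=1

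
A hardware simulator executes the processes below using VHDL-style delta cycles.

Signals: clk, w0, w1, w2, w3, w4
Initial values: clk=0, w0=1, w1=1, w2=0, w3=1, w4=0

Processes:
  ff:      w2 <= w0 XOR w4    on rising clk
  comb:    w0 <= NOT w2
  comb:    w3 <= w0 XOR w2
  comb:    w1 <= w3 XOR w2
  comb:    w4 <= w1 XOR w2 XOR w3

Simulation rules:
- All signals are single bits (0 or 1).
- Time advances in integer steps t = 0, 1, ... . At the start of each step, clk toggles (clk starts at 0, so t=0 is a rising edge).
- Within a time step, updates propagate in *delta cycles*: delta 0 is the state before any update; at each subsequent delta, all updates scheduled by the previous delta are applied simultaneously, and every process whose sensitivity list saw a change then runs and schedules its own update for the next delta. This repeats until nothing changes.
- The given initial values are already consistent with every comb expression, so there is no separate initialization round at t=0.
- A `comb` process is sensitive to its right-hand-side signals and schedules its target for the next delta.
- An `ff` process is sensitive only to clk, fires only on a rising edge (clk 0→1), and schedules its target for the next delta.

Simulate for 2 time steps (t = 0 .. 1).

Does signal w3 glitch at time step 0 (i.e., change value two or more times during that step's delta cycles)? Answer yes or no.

yes

t=0 Δ0: w4=0 w0=1 clk=0 w3=1 w1=1 w2=0
  Δ1: clk:0→1
  Δ2: w2:0→1
  Δ3: w4:0→1, w0:1→0, w3:1→0, w1:1→0
  Δ4: w3:0→1, w1:0→1
  Δ5: w1:1→0
  Δ6: w4:1→0
  (6Δ to stable)
t=1 Δ0: w4=0 w0=0 clk=1 w3=1 w1=0 w2=1
  Δ1: clk:1→0
  (1Δ to stable)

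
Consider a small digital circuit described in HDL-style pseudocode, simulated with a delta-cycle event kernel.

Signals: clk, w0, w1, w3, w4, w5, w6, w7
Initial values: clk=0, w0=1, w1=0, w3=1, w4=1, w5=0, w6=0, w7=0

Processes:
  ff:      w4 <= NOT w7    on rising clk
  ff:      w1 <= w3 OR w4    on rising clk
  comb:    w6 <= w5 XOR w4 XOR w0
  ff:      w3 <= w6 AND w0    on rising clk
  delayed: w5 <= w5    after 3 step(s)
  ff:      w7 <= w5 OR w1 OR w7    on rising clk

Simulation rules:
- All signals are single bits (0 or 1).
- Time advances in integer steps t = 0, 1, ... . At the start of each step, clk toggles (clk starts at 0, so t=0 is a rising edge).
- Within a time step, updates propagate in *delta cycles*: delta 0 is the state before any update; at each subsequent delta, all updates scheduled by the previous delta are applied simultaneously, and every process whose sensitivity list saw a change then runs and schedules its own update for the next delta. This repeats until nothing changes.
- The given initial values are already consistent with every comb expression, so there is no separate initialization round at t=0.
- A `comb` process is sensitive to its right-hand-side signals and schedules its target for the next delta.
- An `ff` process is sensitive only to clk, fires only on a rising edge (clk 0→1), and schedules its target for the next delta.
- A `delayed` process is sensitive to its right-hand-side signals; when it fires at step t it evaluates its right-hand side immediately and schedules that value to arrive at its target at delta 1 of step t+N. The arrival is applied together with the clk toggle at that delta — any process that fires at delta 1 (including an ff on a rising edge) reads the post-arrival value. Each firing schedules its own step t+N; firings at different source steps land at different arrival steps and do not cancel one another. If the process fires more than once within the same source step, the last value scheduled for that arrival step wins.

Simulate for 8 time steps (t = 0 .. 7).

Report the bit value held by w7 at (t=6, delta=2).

t0.Δ0 w0=1 w5=0 w1=0 w6=0 w7=0 clk=0 w4=1 w3=1
t0.Δ1 w0=1 w5=0 w1=0 w6=0 w7=0 clk=1 w4=1 w3=1
t0.Δ2 w0=1 w5=0 w1=1 w6=0 w7=0 clk=1 w4=1 w3=0
t1.Δ0 w0=1 w5=0 w1=1 w6=0 w7=0 clk=1 w4=1 w3=0
t1.Δ1 w0=1 w5=0 w1=1 w6=0 w7=0 clk=0 w4=1 w3=0
t2.Δ0 w0=1 w5=0 w1=1 w6=0 w7=0 clk=0 w4=1 w3=0
t2.Δ1 w0=1 w5=0 w1=1 w6=0 w7=0 clk=1 w4=1 w3=0
t2.Δ2 w0=1 w5=0 w1=1 w6=0 w7=1 clk=1 w4=1 w3=0
t3.Δ0 w0=1 w5=0 w1=1 w6=0 w7=1 clk=1 w4=1 w3=0
t3.Δ1 w0=1 w5=0 w1=1 w6=0 w7=1 clk=0 w4=1 w3=0
t4.Δ0 w0=1 w5=0 w1=1 w6=0 w7=1 clk=0 w4=1 w3=0
t4.Δ1 w0=1 w5=0 w1=1 w6=0 w7=1 clk=1 w4=1 w3=0
t4.Δ2 w0=1 w5=0 w1=1 w6=0 w7=1 clk=1 w4=0 w3=0
t4.Δ3 w0=1 w5=0 w1=1 w6=1 w7=1 clk=1 w4=0 w3=0
t5.Δ0 w0=1 w5=0 w1=1 w6=1 w7=1 clk=1 w4=0 w3=0
t5.Δ1 w0=1 w5=0 w1=1 w6=1 w7=1 clk=0 w4=0 w3=0
t6.Δ0 w0=1 w5=0 w1=1 w6=1 w7=1 clk=0 w4=0 w3=0
t6.Δ1 w0=1 w5=0 w1=1 w6=1 w7=1 clk=1 w4=0 w3=0
t6.Δ2 w0=1 w5=0 w1=0 w6=1 w7=1 clk=1 w4=0 w3=1
t7.Δ0 w0=1 w5=0 w1=0 w6=1 w7=1 clk=1 w4=0 w3=1
t7.Δ1 w0=1 w5=0 w1=0 w6=1 w7=1 clk=0 w4=0 w3=1

1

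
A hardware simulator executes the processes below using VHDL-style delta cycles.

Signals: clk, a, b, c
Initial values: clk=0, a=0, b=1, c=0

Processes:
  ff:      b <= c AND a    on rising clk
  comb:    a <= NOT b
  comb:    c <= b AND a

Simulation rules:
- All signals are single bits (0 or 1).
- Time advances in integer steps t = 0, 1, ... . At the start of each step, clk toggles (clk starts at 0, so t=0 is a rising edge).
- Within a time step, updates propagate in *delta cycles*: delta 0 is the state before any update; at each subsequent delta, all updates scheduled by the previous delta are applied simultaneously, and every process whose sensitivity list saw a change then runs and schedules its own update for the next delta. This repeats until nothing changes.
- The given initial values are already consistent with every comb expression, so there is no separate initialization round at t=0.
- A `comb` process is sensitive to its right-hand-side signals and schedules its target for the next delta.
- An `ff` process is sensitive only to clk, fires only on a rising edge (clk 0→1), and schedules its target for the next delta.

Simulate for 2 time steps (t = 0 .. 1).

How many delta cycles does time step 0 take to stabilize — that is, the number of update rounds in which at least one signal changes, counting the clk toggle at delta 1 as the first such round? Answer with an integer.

t0.Δ0 a=0 b=1 clk=0 c=0
t0.Δ1 a=0 b=1 clk=1 c=0
t0.Δ2 a=0 b=0 clk=1 c=0
t0.Δ3 a=1 b=0 clk=1 c=0
t1.Δ0 a=1 b=0 clk=1 c=0
t1.Δ1 a=1 b=0 clk=0 c=0

3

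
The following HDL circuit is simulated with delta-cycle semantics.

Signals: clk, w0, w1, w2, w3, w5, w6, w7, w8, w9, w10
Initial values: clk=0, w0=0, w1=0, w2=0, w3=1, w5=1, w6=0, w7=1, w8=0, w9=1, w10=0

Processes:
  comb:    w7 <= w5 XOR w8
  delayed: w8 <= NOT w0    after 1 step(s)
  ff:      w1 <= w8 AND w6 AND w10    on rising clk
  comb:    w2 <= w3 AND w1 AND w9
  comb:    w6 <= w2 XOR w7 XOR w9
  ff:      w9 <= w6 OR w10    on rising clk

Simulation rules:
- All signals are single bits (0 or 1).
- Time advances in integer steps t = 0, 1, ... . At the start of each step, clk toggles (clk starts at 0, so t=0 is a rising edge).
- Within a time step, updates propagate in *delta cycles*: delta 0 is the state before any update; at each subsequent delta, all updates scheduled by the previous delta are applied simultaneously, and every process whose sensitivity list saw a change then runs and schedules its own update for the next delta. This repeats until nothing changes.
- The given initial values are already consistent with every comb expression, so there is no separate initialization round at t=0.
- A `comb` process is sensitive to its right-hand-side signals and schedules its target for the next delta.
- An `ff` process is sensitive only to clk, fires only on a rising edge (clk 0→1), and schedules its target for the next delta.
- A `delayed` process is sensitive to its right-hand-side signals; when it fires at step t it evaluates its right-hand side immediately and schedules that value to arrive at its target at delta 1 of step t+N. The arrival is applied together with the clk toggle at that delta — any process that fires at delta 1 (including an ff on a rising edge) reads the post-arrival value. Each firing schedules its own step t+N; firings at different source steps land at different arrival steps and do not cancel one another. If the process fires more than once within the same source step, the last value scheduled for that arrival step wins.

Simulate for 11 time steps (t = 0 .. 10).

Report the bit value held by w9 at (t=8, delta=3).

0

[bits: w0,w1,clk,w2,w8,w3,w9,w10,w6,w7,w5]
t=0: Δ0=00000110011 Δ1=00100110011 Δ2=00100100011 Δ3=00100100111 | 3Δ
t=1: Δ0=00100100111 Δ1=00000100111 | 1Δ
t=2: Δ0=00000100111 Δ1=00100100111 Δ2=00100110111 Δ3=00100110011 | 3Δ
t=3: Δ0=00100110011 Δ1=00000110011 | 1Δ
t=4: Δ0=00000110011 Δ1=00100110011 Δ2=00100100011 Δ3=00100100111 | 3Δ
t=5: Δ0=00100100111 Δ1=00000100111 | 1Δ
t=6: Δ0=00000100111 Δ1=00100100111 Δ2=00100110111 Δ3=00100110011 | 3Δ
t=7: Δ0=00100110011 Δ1=00000110011 | 1Δ
t=8: Δ0=00000110011 Δ1=00100110011 Δ2=00100100011 Δ3=00100100111 | 3Δ
t=9: Δ0=00100100111 Δ1=00000100111 | 1Δ
t=10: Δ0=00000100111 Δ1=00100100111 Δ2=00100110111 Δ3=00100110011 | 3Δ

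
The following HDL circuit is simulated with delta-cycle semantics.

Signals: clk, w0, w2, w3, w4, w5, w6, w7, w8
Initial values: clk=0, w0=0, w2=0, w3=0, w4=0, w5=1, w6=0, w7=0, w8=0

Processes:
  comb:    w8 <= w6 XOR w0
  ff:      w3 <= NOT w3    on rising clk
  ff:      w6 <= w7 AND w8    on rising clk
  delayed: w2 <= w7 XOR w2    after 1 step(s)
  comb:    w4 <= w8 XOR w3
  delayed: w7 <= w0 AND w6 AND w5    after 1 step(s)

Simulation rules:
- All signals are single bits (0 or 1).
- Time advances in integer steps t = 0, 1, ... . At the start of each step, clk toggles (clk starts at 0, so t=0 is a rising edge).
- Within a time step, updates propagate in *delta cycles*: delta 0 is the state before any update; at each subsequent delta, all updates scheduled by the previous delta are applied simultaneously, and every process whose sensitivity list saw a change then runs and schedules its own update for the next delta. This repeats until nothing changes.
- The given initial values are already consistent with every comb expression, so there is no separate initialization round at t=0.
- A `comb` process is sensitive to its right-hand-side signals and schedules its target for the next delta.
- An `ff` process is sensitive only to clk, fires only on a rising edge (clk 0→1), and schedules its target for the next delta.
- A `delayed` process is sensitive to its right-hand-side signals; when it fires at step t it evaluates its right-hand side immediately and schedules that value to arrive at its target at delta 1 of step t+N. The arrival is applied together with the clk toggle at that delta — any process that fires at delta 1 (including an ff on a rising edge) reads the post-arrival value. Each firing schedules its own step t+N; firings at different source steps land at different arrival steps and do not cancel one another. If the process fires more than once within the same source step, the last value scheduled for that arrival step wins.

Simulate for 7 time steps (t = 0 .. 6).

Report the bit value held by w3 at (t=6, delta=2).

t=0 Δ0: w8=0 w0=0 w2=0 w3=0 w4=0 w7=0 w5=1 clk=0 w6=0
  Δ1: clk:0→1
  Δ2: w3:0→1
  Δ3: w4:0→1
  (3Δ to stable)
t=1 Δ0: w8=0 w0=0 w2=0 w3=1 w4=1 w7=0 w5=1 clk=1 w6=0
  Δ1: clk:1→0
  (1Δ to stable)
t=2 Δ0: w8=0 w0=0 w2=0 w3=1 w4=1 w7=0 w5=1 clk=0 w6=0
  Δ1: clk:0→1
  Δ2: w3:1→0
  Δ3: w4:1→0
  (3Δ to stable)
t=3 Δ0: w8=0 w0=0 w2=0 w3=0 w4=0 w7=0 w5=1 clk=1 w6=0
  Δ1: clk:1→0
  (1Δ to stable)
t=4 Δ0: w8=0 w0=0 w2=0 w3=0 w4=0 w7=0 w5=1 clk=0 w6=0
  Δ1: clk:0→1
  Δ2: w3:0→1
  Δ3: w4:0→1
  (3Δ to stable)
t=5 Δ0: w8=0 w0=0 w2=0 w3=1 w4=1 w7=0 w5=1 clk=1 w6=0
  Δ1: clk:1→0
  (1Δ to stable)
t=6 Δ0: w8=0 w0=0 w2=0 w3=1 w4=1 w7=0 w5=1 clk=0 w6=0
  Δ1: clk:0→1
  Δ2: w3:1→0
  Δ3: w4:1→0
  (3Δ to stable)

0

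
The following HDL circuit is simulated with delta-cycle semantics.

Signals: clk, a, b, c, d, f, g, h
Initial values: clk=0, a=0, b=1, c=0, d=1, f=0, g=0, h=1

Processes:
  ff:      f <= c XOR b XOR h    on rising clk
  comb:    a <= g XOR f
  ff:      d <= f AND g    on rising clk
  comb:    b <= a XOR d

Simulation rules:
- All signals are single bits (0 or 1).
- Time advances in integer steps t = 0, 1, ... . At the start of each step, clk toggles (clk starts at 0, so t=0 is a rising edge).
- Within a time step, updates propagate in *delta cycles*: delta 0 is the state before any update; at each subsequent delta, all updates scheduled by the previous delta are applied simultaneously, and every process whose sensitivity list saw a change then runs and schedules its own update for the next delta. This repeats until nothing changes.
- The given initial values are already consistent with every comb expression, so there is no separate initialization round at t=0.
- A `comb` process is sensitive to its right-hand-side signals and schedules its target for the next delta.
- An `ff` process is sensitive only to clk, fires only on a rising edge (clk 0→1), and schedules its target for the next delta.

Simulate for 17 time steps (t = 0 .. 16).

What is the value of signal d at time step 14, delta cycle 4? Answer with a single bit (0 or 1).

0

t0.Δ0 f=0 h=1 a=0 d=1 c=0 b=1 g=0 clk=0
t0.Δ1 f=0 h=1 a=0 d=1 c=0 b=1 g=0 clk=1
t0.Δ2 f=0 h=1 a=0 d=0 c=0 b=1 g=0 clk=1
t0.Δ3 f=0 h=1 a=0 d=0 c=0 b=0 g=0 clk=1
t1.Δ0 f=0 h=1 a=0 d=0 c=0 b=0 g=0 clk=1
t1.Δ1 f=0 h=1 a=0 d=0 c=0 b=0 g=0 clk=0
t2.Δ0 f=0 h=1 a=0 d=0 c=0 b=0 g=0 clk=0
t2.Δ1 f=0 h=1 a=0 d=0 c=0 b=0 g=0 clk=1
t2.Δ2 f=1 h=1 a=0 d=0 c=0 b=0 g=0 clk=1
t2.Δ3 f=1 h=1 a=1 d=0 c=0 b=0 g=0 clk=1
t2.Δ4 f=1 h=1 a=1 d=0 c=0 b=1 g=0 clk=1
t3.Δ0 f=1 h=1 a=1 d=0 c=0 b=1 g=0 clk=1
t3.Δ1 f=1 h=1 a=1 d=0 c=0 b=1 g=0 clk=0
t4.Δ0 f=1 h=1 a=1 d=0 c=0 b=1 g=0 clk=0
t4.Δ1 f=1 h=1 a=1 d=0 c=0 b=1 g=0 clk=1
t4.Δ2 f=0 h=1 a=1 d=0 c=0 b=1 g=0 clk=1
t4.Δ3 f=0 h=1 a=0 d=0 c=0 b=1 g=0 clk=1
t4.Δ4 f=0 h=1 a=0 d=0 c=0 b=0 g=0 clk=1
t5.Δ0 f=0 h=1 a=0 d=0 c=0 b=0 g=0 clk=1
t5.Δ1 f=0 h=1 a=0 d=0 c=0 b=0 g=0 clk=0
t6.Δ0 f=0 h=1 a=0 d=0 c=0 b=0 g=0 clk=0
t6.Δ1 f=0 h=1 a=0 d=0 c=0 b=0 g=0 clk=1
t6.Δ2 f=1 h=1 a=0 d=0 c=0 b=0 g=0 clk=1
t6.Δ3 f=1 h=1 a=1 d=0 c=0 b=0 g=0 clk=1
t6.Δ4 f=1 h=1 a=1 d=0 c=0 b=1 g=0 clk=1
t7.Δ0 f=1 h=1 a=1 d=0 c=0 b=1 g=0 clk=1
t7.Δ1 f=1 h=1 a=1 d=0 c=0 b=1 g=0 clk=0
t8.Δ0 f=1 h=1 a=1 d=0 c=0 b=1 g=0 clk=0
t8.Δ1 f=1 h=1 a=1 d=0 c=0 b=1 g=0 clk=1
t8.Δ2 f=0 h=1 a=1 d=0 c=0 b=1 g=0 clk=1
t8.Δ3 f=0 h=1 a=0 d=0 c=0 b=1 g=0 clk=1
t8.Δ4 f=0 h=1 a=0 d=0 c=0 b=0 g=0 clk=1
t9.Δ0 f=0 h=1 a=0 d=0 c=0 b=0 g=0 clk=1
t9.Δ1 f=0 h=1 a=0 d=0 c=0 b=0 g=0 clk=0
t10.Δ0 f=0 h=1 a=0 d=0 c=0 b=0 g=0 clk=0
t10.Δ1 f=0 h=1 a=0 d=0 c=0 b=0 g=0 clk=1
t10.Δ2 f=1 h=1 a=0 d=0 c=0 b=0 g=0 clk=1
t10.Δ3 f=1 h=1 a=1 d=0 c=0 b=0 g=0 clk=1
t10.Δ4 f=1 h=1 a=1 d=0 c=0 b=1 g=0 clk=1
t11.Δ0 f=1 h=1 a=1 d=0 c=0 b=1 g=0 clk=1
t11.Δ1 f=1 h=1 a=1 d=0 c=0 b=1 g=0 clk=0
t12.Δ0 f=1 h=1 a=1 d=0 c=0 b=1 g=0 clk=0
t12.Δ1 f=1 h=1 a=1 d=0 c=0 b=1 g=0 clk=1
t12.Δ2 f=0 h=1 a=1 d=0 c=0 b=1 g=0 clk=1
t12.Δ3 f=0 h=1 a=0 d=0 c=0 b=1 g=0 clk=1
t12.Δ4 f=0 h=1 a=0 d=0 c=0 b=0 g=0 clk=1
t13.Δ0 f=0 h=1 a=0 d=0 c=0 b=0 g=0 clk=1
t13.Δ1 f=0 h=1 a=0 d=0 c=0 b=0 g=0 clk=0
t14.Δ0 f=0 h=1 a=0 d=0 c=0 b=0 g=0 clk=0
t14.Δ1 f=0 h=1 a=0 d=0 c=0 b=0 g=0 clk=1
t14.Δ2 f=1 h=1 a=0 d=0 c=0 b=0 g=0 clk=1
t14.Δ3 f=1 h=1 a=1 d=0 c=0 b=0 g=0 clk=1
t14.Δ4 f=1 h=1 a=1 d=0 c=0 b=1 g=0 clk=1
t15.Δ0 f=1 h=1 a=1 d=0 c=0 b=1 g=0 clk=1
t15.Δ1 f=1 h=1 a=1 d=0 c=0 b=1 g=0 clk=0
t16.Δ0 f=1 h=1 a=1 d=0 c=0 b=1 g=0 clk=0
t16.Δ1 f=1 h=1 a=1 d=0 c=0 b=1 g=0 clk=1
t16.Δ2 f=0 h=1 a=1 d=0 c=0 b=1 g=0 clk=1
t16.Δ3 f=0 h=1 a=0 d=0 c=0 b=1 g=0 clk=1
t16.Δ4 f=0 h=1 a=0 d=0 c=0 b=0 g=0 clk=1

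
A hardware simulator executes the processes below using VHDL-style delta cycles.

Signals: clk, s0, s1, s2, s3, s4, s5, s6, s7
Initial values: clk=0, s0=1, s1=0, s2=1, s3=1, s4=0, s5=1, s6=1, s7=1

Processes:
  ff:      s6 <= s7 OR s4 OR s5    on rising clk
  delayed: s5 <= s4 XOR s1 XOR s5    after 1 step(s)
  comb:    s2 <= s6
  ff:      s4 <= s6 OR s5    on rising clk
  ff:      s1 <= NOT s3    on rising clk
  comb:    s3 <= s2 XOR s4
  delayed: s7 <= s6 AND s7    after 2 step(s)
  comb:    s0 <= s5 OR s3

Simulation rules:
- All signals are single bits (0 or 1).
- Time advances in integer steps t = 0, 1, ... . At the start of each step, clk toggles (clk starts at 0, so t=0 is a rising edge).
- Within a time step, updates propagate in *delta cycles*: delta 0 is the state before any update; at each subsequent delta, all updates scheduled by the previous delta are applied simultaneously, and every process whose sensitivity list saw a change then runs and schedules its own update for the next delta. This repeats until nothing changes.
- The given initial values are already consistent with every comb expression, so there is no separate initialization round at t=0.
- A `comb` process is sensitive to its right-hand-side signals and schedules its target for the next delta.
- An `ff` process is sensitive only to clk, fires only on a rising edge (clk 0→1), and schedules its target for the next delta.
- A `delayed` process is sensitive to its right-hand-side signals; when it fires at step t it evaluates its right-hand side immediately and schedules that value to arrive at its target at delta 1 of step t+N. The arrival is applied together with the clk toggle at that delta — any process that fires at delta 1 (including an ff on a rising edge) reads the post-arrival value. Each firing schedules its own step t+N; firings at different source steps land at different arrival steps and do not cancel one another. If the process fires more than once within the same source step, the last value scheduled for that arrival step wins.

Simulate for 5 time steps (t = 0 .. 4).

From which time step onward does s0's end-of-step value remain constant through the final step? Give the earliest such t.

t0.Δ0 s1=0 s6=1 s3=1 s2=1 s0=1 s7=1 s4=0 s5=1 clk=0
t0.Δ1 s1=0 s6=1 s3=1 s2=1 s0=1 s7=1 s4=0 s5=1 clk=1
t0.Δ2 s1=0 s6=1 s3=1 s2=1 s0=1 s7=1 s4=1 s5=1 clk=1
t0.Δ3 s1=0 s6=1 s3=0 s2=1 s0=1 s7=1 s4=1 s5=1 clk=1
t1.Δ0 s1=0 s6=1 s3=0 s2=1 s0=1 s7=1 s4=1 s5=1 clk=1
t1.Δ1 s1=0 s6=1 s3=0 s2=1 s0=1 s7=1 s4=1 s5=0 clk=0
t1.Δ2 s1=0 s6=1 s3=0 s2=1 s0=0 s7=1 s4=1 s5=0 clk=0
t2.Δ0 s1=0 s6=1 s3=0 s2=1 s0=0 s7=1 s4=1 s5=0 clk=0
t2.Δ1 s1=0 s6=1 s3=0 s2=1 s0=0 s7=1 s4=1 s5=1 clk=1
t2.Δ2 s1=1 s6=1 s3=0 s2=1 s0=1 s7=1 s4=1 s5=1 clk=1
t3.Δ0 s1=1 s6=1 s3=0 s2=1 s0=1 s7=1 s4=1 s5=1 clk=1
t3.Δ1 s1=1 s6=1 s3=0 s2=1 s0=1 s7=1 s4=1 s5=1 clk=0
t4.Δ0 s1=1 s6=1 s3=0 s2=1 s0=1 s7=1 s4=1 s5=1 clk=0
t4.Δ1 s1=1 s6=1 s3=0 s2=1 s0=1 s7=1 s4=1 s5=1 clk=1

2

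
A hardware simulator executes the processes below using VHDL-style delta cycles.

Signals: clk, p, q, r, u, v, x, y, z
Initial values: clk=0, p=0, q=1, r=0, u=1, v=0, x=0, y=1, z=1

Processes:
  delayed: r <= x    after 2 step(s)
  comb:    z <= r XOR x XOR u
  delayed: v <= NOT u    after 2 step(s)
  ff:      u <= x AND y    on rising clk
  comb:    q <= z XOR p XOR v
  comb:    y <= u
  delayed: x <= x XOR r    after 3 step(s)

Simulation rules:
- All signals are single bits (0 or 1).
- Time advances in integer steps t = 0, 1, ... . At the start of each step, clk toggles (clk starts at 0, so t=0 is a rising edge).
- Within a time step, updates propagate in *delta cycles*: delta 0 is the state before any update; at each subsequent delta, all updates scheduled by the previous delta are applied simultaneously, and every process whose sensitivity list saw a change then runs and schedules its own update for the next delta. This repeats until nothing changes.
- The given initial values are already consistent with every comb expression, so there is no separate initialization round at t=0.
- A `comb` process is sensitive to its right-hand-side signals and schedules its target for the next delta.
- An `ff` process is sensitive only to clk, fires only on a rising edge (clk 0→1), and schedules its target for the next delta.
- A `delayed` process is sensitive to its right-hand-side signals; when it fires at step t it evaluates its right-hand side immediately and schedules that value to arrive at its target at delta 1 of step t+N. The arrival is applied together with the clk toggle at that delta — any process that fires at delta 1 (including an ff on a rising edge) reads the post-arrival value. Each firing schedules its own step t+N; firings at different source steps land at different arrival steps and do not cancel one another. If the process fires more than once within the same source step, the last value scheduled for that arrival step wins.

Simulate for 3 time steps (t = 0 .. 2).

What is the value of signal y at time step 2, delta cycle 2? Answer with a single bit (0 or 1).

t0.Δ0 clk=0 v=0 q=1 z=1 y=1 p=0 u=1 x=0 r=0
t0.Δ1 clk=1 v=0 q=1 z=1 y=1 p=0 u=1 x=0 r=0
t0.Δ2 clk=1 v=0 q=1 z=1 y=1 p=0 u=0 x=0 r=0
t0.Δ3 clk=1 v=0 q=1 z=0 y=0 p=0 u=0 x=0 r=0
t0.Δ4 clk=1 v=0 q=0 z=0 y=0 p=0 u=0 x=0 r=0
t1.Δ0 clk=1 v=0 q=0 z=0 y=0 p=0 u=0 x=0 r=0
t1.Δ1 clk=0 v=0 q=0 z=0 y=0 p=0 u=0 x=0 r=0
t2.Δ0 clk=0 v=0 q=0 z=0 y=0 p=0 u=0 x=0 r=0
t2.Δ1 clk=1 v=1 q=0 z=0 y=0 p=0 u=0 x=0 r=0
t2.Δ2 clk=1 v=1 q=1 z=0 y=0 p=0 u=0 x=0 r=0

0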